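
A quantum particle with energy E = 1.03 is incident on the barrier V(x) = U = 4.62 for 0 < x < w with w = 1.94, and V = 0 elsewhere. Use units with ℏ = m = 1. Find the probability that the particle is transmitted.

E < U: inside the barrier ψ ∝ e^{±κx} with κ = √(2m(U − E))/ℏ = 2.680.
κw = 5.198, sinh(κw) = 90.48.
Matching ψ, ψ′ at both faces gives T = [1 + U² sinh²(κw) / (4E(U − E))]⁻¹ = 1/11820 = 0.0000846.

T = 0.0000846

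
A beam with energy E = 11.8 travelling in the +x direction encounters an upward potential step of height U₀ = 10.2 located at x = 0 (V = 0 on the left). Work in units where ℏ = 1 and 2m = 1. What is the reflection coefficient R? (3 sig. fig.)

R = 0.213

The wavenumbers are k₁ = √(2mE)/ℏ = 3.435 on the left and k₂ = √(2m(E − U₀))/ℏ = 1.265 on the right.
Matching ψ and ψ′ at x = 0 gives r = (k₁ − k₂)/(k₁ + k₂), so R = r² = 0.2132 and T = 1 − R = 0.7868.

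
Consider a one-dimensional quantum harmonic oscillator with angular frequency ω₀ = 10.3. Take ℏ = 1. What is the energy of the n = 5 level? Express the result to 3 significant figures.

Using E_n = (n + ½)ℏω₀: E_5 = 5.5 × 10.3 = 56.65.

E = 56.7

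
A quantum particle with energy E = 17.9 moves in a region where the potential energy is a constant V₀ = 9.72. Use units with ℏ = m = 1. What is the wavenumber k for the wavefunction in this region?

k = 4.04

With E > V₀ the solution is oscillatory, ψ ∝ e^{±ikx} with k = √(2m(E − V₀))/ℏ.
k = √(2 × 1 × 8.18) = 4.045.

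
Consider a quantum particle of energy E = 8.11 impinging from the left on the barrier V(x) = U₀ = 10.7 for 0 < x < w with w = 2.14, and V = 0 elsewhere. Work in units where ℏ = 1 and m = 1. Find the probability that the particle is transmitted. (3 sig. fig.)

Since E < U₀ the interior solution is evanescent with decay constant κ = √(2m(U₀ − E))/ℏ = 2.276.
κw = 4.871, sinh(κw) = 65.19.
The exact tunnelling result is T⁻¹ = 1 + U₀² sinh²(κw) / [4E(U₀ − E)] = 5792, so T = 0.000173.

T = 0.000173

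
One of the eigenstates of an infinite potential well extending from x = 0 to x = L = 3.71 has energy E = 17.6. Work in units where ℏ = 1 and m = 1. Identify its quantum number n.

n = 7

For an infinite well E_n = n²π²ℏ²/(2mL²), so n = (L/πℏ)√(2mE).
n = (3.71/π) × √(2 × 1 × 17.6) = 7.006 → n = 7.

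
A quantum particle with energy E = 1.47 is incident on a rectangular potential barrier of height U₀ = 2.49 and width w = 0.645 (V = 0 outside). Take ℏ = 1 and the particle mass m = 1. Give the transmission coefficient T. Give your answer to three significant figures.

E < U₀: inside the barrier ψ ∝ e^{±κx} with κ = √(2m(U₀ − E))/ℏ = 1.428.
κw = 0.9212, sinh(κw) = 1.057.
The exact tunnelling result is T⁻¹ = 1 + U₀² sinh²(κw) / [4E(U₀ − E)] = 2.155, so T = 0.464.

T = 0.464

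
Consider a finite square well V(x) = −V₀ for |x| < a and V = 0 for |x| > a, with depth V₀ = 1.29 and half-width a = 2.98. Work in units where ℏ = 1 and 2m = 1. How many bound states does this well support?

Define the well-strength parameter z₀ = (a/ℏ)√(2mV₀) = 2.98 × √(2·0.5·1.29) = 3.385.
The even/odd transcendental equations gain one root per π/2 in z₀, giving N = 1 + ⌊2z₀/π⌋ = 1 + ⌊2.155⌋ = 3.

N = 3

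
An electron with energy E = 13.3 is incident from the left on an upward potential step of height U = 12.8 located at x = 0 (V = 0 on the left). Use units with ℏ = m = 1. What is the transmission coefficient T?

The wavenumbers are k₁ = √(2mE)/ℏ = 5.158 on the left and k₂ = √(2m(E − U))/ℏ = 1.000 on the right.
Matching ψ and ψ′ at x = 0 gives r = (k₁ − k₂)/(k₁ + k₂), so R = r² = 0.4559 and T = 1 − R = 0.5441.

T = 0.544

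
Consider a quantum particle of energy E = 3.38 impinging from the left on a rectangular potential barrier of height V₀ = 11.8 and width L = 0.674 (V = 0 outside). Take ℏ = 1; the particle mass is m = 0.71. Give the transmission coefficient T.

Since E < V₀ the interior solution is evanescent with decay constant κ = √(2m(V₀ − E))/ℏ = 3.458.
κL = 2.331, sinh(κL) = 5.093.
The exact tunnelling result is T⁻¹ = 1 + V₀² sinh²(κL) / [4E(V₀ − E)] = 32.73, so T = 0.0306.

T = 0.0306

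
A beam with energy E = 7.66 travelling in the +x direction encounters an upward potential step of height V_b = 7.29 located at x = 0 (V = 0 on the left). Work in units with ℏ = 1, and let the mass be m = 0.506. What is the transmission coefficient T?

T = 0.591

On each side the TISE gives plane waves with k = √(2m(E − V))/ℏ: k₁ = √(2·0.506·7.66) = 2.784, k₂ = √(2·0.506·0.37) = 0.6119.
Matching ψ and ψ′ at x = 0 gives r = (k₁ − k₂)/(k₁ + k₂), so R = r² = 0.4091 and T = 1 − R = 0.5909.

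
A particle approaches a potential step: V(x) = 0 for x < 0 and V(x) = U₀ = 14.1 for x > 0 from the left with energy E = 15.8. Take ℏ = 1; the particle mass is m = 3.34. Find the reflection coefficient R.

R = 0.256

The wavenumbers are k₁ = √(2mE)/ℏ = 10.27 on the left and k₂ = √(2m(E − U₀))/ℏ = 3.370 on the right.
Matching ψ and ψ′ at x = 0 gives r = (k₁ − k₂)/(k₁ + k₂), so R = r² = 0.2560 and T = 1 − R = 0.7440.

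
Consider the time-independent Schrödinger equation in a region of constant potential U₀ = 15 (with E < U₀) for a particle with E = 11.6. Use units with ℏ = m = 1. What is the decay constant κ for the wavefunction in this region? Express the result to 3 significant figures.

κ = 2.61

Since E < U₀ the TISE in this region is ψ'' = κ²ψ with κ = √(2m(U₀ − E))/ℏ.
κ = √(2 × 1 × 3.4) = 2.608.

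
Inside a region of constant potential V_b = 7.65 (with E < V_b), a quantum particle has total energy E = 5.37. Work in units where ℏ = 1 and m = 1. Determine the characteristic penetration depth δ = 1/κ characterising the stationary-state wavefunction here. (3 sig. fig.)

Since E < V_b the TISE in this region is ψ'' = κ²ψ with κ = √(2m(V_b − E))/ℏ.
κ = √(2 × 1 × 2.28) = 2.135. The penetration depth is δ = 1/κ = 0.468.

δ = 0.468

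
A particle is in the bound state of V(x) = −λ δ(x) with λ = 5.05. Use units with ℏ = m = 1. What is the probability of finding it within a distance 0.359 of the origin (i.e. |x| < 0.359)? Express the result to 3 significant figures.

The normalised bound state is ψ = √κ e^{−κ|x|} with κ = mλ/ℏ² = 5.050.
P(|x| < d) = ∫_{−d}^{d} κ e^{−2κ|x|} dx = 1 − e^{−2κd} = 1 − e^{−3.626} = 0.9734.

P = 0.973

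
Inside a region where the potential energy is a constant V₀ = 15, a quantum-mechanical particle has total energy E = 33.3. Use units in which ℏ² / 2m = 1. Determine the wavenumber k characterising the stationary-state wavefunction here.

With E > V₀ the solution is oscillatory, ψ ∝ e^{±ikx} with k = √(2m(E − V₀))/ℏ.
k = √(2 × 0.5 × 18.3) = 4.278.

k = 4.28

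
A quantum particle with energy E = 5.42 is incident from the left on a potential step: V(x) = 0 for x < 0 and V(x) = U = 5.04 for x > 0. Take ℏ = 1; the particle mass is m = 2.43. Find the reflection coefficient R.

R = 0.338

On each side the TISE gives plane waves with k = √(2m(E − V))/ℏ: k₁ = √(2·2.43·5.42) = 5.132, k₂ = √(2·2.43·0.38) = 1.359.
Matching ψ and ψ′ at x = 0 gives r = (k₁ − k₂)/(k₁ + k₂), so R = r² = 0.3379 and T = 1 − R = 0.6621.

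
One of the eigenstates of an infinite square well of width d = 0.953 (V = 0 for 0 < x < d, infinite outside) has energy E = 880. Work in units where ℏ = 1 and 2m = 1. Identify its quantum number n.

n = 9

For an infinite well E_n = n²π²ℏ²/(2md²), so n = (d/πℏ)√(2mE).
n = (0.953/π) × √(2 × 0.5 × 880) = 8.999 → n = 9.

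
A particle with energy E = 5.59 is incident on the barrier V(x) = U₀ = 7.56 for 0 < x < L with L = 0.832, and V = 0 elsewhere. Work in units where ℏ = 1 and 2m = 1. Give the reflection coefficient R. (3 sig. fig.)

R = 0.732

Since E < U₀ the interior solution is evanescent with decay constant κ = √(2m(U₀ − E))/ℏ = 1.404.
κL = 1.168, sinh(κL) = 1.452.
Matching ψ, ψ′ at both faces gives T = [1 + U₀² sinh²(κL) / (4E(U₀ − E))]⁻¹ = 1/3.735 = 0.268.
R = 1 − T = 0.732.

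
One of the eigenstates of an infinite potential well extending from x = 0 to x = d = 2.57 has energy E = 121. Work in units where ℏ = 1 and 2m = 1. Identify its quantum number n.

From E_n = n²π²ℏ²/(2md²) invert to n = √(2md²E)/(πℏ).
n = (2.57/π) × √(2 × 0.5 × 121) = 8.999 → n = 9.

n = 9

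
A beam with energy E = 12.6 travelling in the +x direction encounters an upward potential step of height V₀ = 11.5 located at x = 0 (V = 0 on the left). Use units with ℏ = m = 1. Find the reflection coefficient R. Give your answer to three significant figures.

On each side the TISE gives plane waves with k = √(2m(E − V))/ℏ: k₁ = √(2·1·12.6) = 5.020, k₂ = √(2·1·1.1) = 1.483.
Continuity of ψ and ψ′ at the step yields the reflection amplitude r = (k₁ − k₂)/(k₁ + k₂) = 0.5438; thus R = |r|² = 0.2958, T = 0.7042.

R = 0.296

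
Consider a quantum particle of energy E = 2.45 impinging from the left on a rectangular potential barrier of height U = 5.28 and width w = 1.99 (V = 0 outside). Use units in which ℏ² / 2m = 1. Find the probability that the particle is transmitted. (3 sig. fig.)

Since E < U the interior solution is evanescent with decay constant κ = √(2m(U − E))/ℏ = 1.682.
κw = 3.348, sinh(κw) = 14.20.
The exact tunnelling result is T⁻¹ = 1 + U² sinh²(κw) / [4E(U − E)] = 203.7, so T = 0.00491.

T = 0.00491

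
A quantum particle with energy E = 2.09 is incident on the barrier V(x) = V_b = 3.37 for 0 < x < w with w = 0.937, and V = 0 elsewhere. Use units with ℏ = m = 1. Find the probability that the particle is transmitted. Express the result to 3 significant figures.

T = 0.172

Since E < V_b the interior solution is evanescent with decay constant κ = √(2m(V_b − E))/ℏ = 1.600.
κw = 1.499, sinh(κw) = 2.127.
Matching ψ, ψ′ at both faces gives T = [1 + V_b² sinh²(κw) / (4E(V_b − E))]⁻¹ = 1/5.803 = 0.172.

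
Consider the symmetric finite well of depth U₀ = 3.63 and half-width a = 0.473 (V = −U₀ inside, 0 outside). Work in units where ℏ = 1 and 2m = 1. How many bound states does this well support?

The dimensionless depth is z₀ = a√(2mU₀)/ℏ = 0.473 × √(3.630) = 0.9012.
A new bound state (alternating even/odd) appears each time z₀ passes a multiple of π/2, so N = ⌊2z₀/π⌋ + 1 = ⌊0.5737⌋ + 1 = 1.

N = 1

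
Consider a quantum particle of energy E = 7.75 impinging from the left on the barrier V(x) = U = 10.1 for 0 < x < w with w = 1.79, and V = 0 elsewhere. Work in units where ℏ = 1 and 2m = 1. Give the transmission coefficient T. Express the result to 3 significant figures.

Since E < U the interior solution is evanescent with decay constant κ = √(2m(U − E))/ℏ = 1.533.
κw = 2.744, sinh(κw) = 7.743.
Matching ψ, ψ′ at both faces gives T = [1 + U² sinh²(κw) / (4E(U − E))]⁻¹ = 1/84.94 = 0.0118.

T = 0.0118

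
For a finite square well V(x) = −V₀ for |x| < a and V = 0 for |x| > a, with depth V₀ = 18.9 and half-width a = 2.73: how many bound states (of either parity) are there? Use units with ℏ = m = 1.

N = 11

Define the well-strength parameter z₀ = (a/ℏ)√(2mV₀) = 2.73 × √(2·1·18.9) = 16.78.
A new bound state (alternating even/odd) appears each time z₀ passes a multiple of π/2, so N = ⌊2z₀/π⌋ + 1 = ⌊10.69⌋ + 1 = 11.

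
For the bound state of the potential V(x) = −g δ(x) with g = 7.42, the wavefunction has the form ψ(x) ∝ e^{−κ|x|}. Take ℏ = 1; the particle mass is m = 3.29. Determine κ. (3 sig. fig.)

Integrating the TISE across x = 0 gives the cusp condition ψ'(0⁺) − ψ'(0⁻) = −(2mg/ℏ²)ψ(0).
With ψ ∝ e^{−κ|x|} this yields −2κ = −2mg/ℏ², so κ = mg/ℏ² = 24.41.

κ = 24.4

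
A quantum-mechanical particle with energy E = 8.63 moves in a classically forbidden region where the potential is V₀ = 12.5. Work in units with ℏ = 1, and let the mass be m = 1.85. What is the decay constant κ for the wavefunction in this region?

Since E < V₀ the TISE in this region is ψ'' = κ²ψ with κ = √(2m(V₀ − E))/ℏ.
κ = √(2 × 1.85 × 3.87) = 3.784.

κ = 3.78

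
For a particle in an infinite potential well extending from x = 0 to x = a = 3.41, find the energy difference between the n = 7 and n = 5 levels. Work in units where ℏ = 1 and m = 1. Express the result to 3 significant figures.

E_n = n²π²ℏ²/(2ma²), so ΔE = (7² − 5²) π²ℏ²/(2ma²).
ΔE = 24 × π² / (2 × 1 × 3.41²) = 10.19.

ΔE = 10.2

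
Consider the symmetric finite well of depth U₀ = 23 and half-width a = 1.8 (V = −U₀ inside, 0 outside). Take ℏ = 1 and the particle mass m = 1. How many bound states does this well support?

The dimensionless depth is z₀ = a√(2mU₀)/ℏ = 1.8 × √(46.00) = 12.21.
The even/odd transcendental equations gain one root per π/2 in z₀, giving N = 1 + ⌊2z₀/π⌋ = 1 + ⌊7.772⌋ = 8.

N = 8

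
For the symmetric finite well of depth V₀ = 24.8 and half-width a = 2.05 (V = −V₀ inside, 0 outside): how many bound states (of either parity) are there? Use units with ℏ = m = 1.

N = 10

Define the well-strength parameter z₀ = (a/ℏ)√(2mV₀) = 2.05 × √(2·1·24.8) = 14.44.
A new bound state (alternating even/odd) appears each time z₀ passes a multiple of π/2, so N = ⌊2z₀/π⌋ + 1 = ⌊9.191⌋ + 1 = 10.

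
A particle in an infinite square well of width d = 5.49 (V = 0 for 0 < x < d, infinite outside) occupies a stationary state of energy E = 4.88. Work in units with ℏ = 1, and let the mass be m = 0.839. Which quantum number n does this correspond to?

From E_n = n²π²ℏ²/(2md²) invert to n = √(2md²E)/(πℏ).
n = (5.49/π) × √(2 × 0.839 × 4.88) = 5.001 → n = 5.

n = 5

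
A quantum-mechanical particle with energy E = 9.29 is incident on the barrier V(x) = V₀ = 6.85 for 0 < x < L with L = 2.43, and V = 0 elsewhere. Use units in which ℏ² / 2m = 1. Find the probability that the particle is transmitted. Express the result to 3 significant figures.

T = 0.839

E > V₀: inside the barrier k₂ = √(2m(E − V₀))/ℏ = 1.562, k₂L = 3.796.
Matching at both interfaces gives T⁻¹ = 1 + V₀² sin²(k₂L) / [4E(E − V₀)] = 1.192, hence T = 0.839.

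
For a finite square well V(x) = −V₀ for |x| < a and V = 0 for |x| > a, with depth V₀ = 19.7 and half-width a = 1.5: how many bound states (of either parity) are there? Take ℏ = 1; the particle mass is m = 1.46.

N = 8

The dimensionless depth is z₀ = a√(2mV₀)/ℏ = 1.5 × √(57.52) = 11.38.
The even/odd transcendental equations gain one root per π/2 in z₀, giving N = 1 + ⌊2z₀/π⌋ = 1 + ⌊7.243⌋ = 8.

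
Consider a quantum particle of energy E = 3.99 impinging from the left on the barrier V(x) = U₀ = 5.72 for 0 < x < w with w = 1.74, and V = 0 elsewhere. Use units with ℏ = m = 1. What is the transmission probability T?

T = 0.00520

E < U₀: inside the barrier ψ ∝ e^{±κx} with κ = √(2m(U₀ − E))/ℏ = 1.860.
κw = 3.237, sinh(κw) = 12.70.
The exact tunnelling result is T⁻¹ = 1 + U₀² sinh²(κw) / [4E(U₀ − E)] = 192.2, so T = 0.00520.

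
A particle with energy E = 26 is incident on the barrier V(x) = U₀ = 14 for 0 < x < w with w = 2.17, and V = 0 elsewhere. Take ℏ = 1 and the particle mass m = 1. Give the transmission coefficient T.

T = 0.879

E > U₀: inside the barrier k₂ = √(2m(E − U₀))/ℏ = 4.899, k₂w = 10.63.
T = [1 + U₀² sin²(k₂w) / (4E(E − U₀))]⁻¹ = 1/1.137 = 0.879.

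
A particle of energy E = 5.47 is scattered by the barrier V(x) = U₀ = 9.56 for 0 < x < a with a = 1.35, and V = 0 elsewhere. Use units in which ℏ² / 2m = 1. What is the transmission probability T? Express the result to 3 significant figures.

T = 0.0165

Since E < U₀ the interior solution is evanescent with decay constant κ = √(2m(U₀ − E))/ℏ = 2.022.
κa = 2.730, sinh(κa) = 7.635.
Matching ψ, ψ′ at both faces gives T = [1 + U₀² sinh²(κa) / (4E(U₀ − E))]⁻¹ = 1/60.54 = 0.0165.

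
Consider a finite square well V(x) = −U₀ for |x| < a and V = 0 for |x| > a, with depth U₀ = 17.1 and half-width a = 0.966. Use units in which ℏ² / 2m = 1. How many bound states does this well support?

Define the well-strength parameter z₀ = (a/ℏ)√(2mU₀) = 0.966 × √(2·0.5·17.1) = 3.995.
The even/odd transcendental equations gain one root per π/2 in z₀, giving N = 1 + ⌊2z₀/π⌋ = 1 + ⌊2.543⌋ = 3.

N = 3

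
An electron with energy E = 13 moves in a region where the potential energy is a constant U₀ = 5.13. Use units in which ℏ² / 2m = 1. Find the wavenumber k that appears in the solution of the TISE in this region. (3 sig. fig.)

With E > U₀ the solution is oscillatory, ψ ∝ e^{±ikx} with k = √(2m(E − U₀))/ℏ.
k = √(2 × 0.5 × 7.87) = 2.805.

k = 2.81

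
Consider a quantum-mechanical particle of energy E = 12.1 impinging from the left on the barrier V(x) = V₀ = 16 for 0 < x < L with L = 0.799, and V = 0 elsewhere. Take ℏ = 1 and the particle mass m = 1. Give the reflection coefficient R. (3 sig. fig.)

R = 0.966

E < V₀: inside the barrier ψ ∝ e^{±κx} with κ = √(2m(V₀ − E))/ℏ = 2.793.
κL = 2.231, sinh(κL) = 4.603.
The exact tunnelling result is T⁻¹ = 1 + V₀² sinh²(κL) / [4E(V₀ − E)] = 29.74, so T = 0.0336.
R = 1 − T = 0.966.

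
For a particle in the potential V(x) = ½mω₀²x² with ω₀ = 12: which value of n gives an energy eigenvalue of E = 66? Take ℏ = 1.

n = 5

E_n = ℏω₀(n + ½) ⇒ n = E/(ℏω₀) − ½ = 66/12 − 0.5 = 5.000 → n = 5.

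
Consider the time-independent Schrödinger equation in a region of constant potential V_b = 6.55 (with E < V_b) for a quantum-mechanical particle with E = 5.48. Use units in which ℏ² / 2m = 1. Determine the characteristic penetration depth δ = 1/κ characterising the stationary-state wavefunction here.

Since E < V_b the TISE in this region is ψ'' = κ²ψ with κ = √(2m(V_b − E))/ℏ.
κ = √(2 × 0.5 × 1.07) = 1.034. The penetration depth is δ = 1/κ = 0.967.

δ = 0.967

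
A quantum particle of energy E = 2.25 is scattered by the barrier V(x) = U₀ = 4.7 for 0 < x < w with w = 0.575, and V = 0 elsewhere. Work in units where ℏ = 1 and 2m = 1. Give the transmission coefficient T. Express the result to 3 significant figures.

T = 0.486

Since E < U₀ the interior solution is evanescent with decay constant κ = √(2m(U₀ − E))/ℏ = 1.565.
κw = 0.9000, sinh(κw) = 1.027.
Matching ψ, ψ′ at both faces gives T = [1 + U₀² sinh²(κw) / (4E(U₀ − E))]⁻¹ = 1/2.056 = 0.486.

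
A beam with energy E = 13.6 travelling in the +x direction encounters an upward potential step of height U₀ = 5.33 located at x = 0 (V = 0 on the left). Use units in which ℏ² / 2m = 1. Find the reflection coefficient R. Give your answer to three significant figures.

The wavenumbers are k₁ = √(2mE)/ℏ = 3.688 on the left and k₂ = √(2m(E − U₀))/ℏ = 2.876 on the right.
Matching ψ and ψ′ at x = 0 gives r = (k₁ − k₂)/(k₁ + k₂), so R = r² = 0.01531 and T = 1 − R = 0.9847.

R = 0.0153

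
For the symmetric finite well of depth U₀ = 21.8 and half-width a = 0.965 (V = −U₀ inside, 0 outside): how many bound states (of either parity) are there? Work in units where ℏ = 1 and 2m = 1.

Define the well-strength parameter z₀ = (a/ℏ)√(2mU₀) = 0.965 × √(2·0.5·21.8) = 4.506.
A new bound state (alternating even/odd) appears each time z₀ passes a multiple of π/2, so N = ⌊2z₀/π⌋ + 1 = ⌊2.868⌋ + 1 = 3.

N = 3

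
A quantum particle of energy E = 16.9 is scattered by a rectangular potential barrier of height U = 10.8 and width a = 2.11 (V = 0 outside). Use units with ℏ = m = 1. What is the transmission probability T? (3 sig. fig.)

T = 0.819

E > U: inside the barrier k₂ = √(2m(E − U))/ℏ = 3.493, k₂a = 7.370.
T = [1 + U² sin²(k₂a) / (4E(E − U))]⁻¹ = 1/1.222 = 0.819.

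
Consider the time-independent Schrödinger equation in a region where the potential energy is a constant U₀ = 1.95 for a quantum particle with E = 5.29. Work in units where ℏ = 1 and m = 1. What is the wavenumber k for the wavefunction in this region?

With E > U₀ the solution is oscillatory, ψ ∝ e^{±ikx} with k = √(2m(E − U₀))/ℏ.
k = √(2 × 1 × 3.34) = 2.585.

k = 2.58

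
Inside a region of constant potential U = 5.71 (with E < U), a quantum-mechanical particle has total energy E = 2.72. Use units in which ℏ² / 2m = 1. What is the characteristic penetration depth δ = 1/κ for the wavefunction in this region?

Since E < U the TISE in this region is ψ'' = κ²ψ with κ = √(2m(U − E))/ℏ.
κ = √(2 × 0.5 × 2.99) = 1.729. The penetration depth is δ = 1/κ = 0.578.

δ = 0.578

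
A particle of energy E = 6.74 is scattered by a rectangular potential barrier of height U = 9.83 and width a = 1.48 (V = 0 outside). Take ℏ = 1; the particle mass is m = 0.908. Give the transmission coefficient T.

T = 0.00310

Since E < U the interior solution is evanescent with decay constant κ = √(2m(U − E))/ℏ = 2.369.
κa = 3.506, sinh(κa) = 16.64.
Matching ψ, ψ′ at both faces gives T = [1 + U² sinh²(κa) / (4E(U − E))]⁻¹ = 1/322.2 = 0.00310.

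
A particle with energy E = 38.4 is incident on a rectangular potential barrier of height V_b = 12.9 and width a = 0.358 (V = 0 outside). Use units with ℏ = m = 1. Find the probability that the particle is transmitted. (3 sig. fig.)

T = 0.987

Above the barrier the interior wavenumber is k₂ = √(2m(E − V_b))/ℏ = 7.141, giving phase k₂a = 2.557.
Matching at both interfaces gives T⁻¹ = 1 + V_b² sin²(k₂a) / [4E(E − V_b)] = 1.013, hence T = 0.987.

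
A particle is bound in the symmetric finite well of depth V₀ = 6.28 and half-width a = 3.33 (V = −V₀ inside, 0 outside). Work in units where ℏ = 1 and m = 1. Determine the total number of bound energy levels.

Define the well-strength parameter z₀ = (a/ℏ)√(2mV₀) = 3.33 × √(2·1·6.28) = 11.80.
A new bound state (alternating even/odd) appears each time z₀ passes a multiple of π/2, so N = ⌊2z₀/π⌋ + 1 = ⌊7.513⌋ + 1 = 8.

N = 8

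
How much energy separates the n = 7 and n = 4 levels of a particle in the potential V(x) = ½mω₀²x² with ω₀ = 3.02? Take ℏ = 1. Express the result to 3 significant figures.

ΔE = 9.06

E_n = ℏω₀(n + ½), so ΔE = (7 − 4) ℏω₀ = 3 × 3.02 = 9.060.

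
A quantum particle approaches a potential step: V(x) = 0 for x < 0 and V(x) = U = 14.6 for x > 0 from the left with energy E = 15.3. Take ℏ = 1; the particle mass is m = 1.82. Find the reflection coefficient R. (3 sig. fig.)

On each side the TISE gives plane waves with k = √(2m(E − V))/ℏ: k₁ = √(2·1.82·15.3) = 7.463, k₂ = √(2·1.82·0.7) = 1.596.
Continuity of ψ and ψ′ at the step yields the reflection amplitude r = (k₁ − k₂)/(k₁ + k₂) = 0.6476; thus R = |r|² = 0.4194, T = 0.5806.

R = 0.419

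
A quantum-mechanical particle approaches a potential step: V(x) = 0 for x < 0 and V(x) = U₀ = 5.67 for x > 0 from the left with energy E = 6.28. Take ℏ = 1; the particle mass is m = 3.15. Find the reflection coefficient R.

R = 0.275

The wavenumbers are k₁ = √(2mE)/ℏ = 6.290 on the left and k₂ = √(2m(E − U₀))/ℏ = 1.960 on the right.
Continuity of ψ and ψ′ at the step yields the reflection amplitude r = (k₁ − k₂)/(k₁ + k₂) = 0.5248; thus R = |r|² = 0.2754, T = 0.7246.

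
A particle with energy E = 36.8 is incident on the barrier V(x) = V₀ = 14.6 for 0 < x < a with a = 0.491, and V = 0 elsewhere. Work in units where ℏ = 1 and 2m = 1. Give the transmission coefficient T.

Above the barrier the interior wavenumber is k₂ = √(2m(E − V₀))/ℏ = 4.712, giving phase k₂a = 2.313.
Matching at both interfaces gives T⁻¹ = 1 + V₀² sin²(k₂a) / [4E(E − V₀)] = 1.035, hence T = 0.966.

T = 0.966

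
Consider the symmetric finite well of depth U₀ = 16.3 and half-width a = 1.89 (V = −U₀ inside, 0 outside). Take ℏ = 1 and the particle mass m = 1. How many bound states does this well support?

N = 7

Define the well-strength parameter z₀ = (a/ℏ)√(2mU₀) = 1.89 × √(2·1·16.3) = 10.79.
A new bound state (alternating even/odd) appears each time z₀ passes a multiple of π/2, so N = ⌊2z₀/π⌋ + 1 = ⌊6.870⌋ + 1 = 7.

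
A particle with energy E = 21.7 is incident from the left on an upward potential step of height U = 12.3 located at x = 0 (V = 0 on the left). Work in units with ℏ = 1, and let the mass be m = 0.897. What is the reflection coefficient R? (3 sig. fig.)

R = 0.0425

The wavenumbers are k₁ = √(2mE)/ℏ = 6.239 on the left and k₂ = √(2m(E − U))/ℏ = 4.107 on the right.
Matching ψ and ψ′ at x = 0 gives r = (k₁ − k₂)/(k₁ + k₂), so R = r² = 0.04250 and T = 1 − R = 0.9575.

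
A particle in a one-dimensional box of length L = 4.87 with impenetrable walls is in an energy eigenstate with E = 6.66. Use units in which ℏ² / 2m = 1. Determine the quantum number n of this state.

For an infinite well E_n = n²π²ℏ²/(2mL²), so n = (L/πℏ)√(2mE).
n = (4.87/π) × √(2 × 0.5 × 6.66) = 4.001 → n = 4.

n = 4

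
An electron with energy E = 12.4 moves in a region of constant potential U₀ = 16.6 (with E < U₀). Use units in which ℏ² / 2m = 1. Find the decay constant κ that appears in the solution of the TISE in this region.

Since E < U₀ the TISE in this region is ψ'' = κ²ψ with κ = √(2m(U₀ − E))/ℏ.
κ = √(2 × 0.5 × 4.2) = 2.049.

κ = 2.05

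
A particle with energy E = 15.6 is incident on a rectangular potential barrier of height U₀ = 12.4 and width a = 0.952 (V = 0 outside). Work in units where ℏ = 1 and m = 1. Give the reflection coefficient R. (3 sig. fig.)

Above the barrier the interior wavenumber is k₂ = √(2m(E − U₀))/ℏ = 2.530, giving phase k₂a = 2.408.
T = [1 + U₀² sin²(k₂a) / (4E(E − U₀))]⁻¹ = 1/1.345 = 0.744.
R = 1 − T = 0.256.

R = 0.256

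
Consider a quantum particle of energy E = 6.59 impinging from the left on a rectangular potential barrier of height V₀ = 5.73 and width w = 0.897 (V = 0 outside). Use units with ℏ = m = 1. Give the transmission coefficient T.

E > V₀: inside the barrier k₂ = √(2m(E − V₀))/ℏ = 1.311, k₂w = 1.176.
Matching at both interfaces gives T⁻¹ = 1 + V₀² sin²(k₂w) / [4E(E − V₀)] = 2.234, hence T = 0.448.

T = 0.448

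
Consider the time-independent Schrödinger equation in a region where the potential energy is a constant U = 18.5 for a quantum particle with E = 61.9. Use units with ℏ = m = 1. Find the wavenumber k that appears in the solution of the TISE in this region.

k = 9.32

With E > U the solution is oscillatory, ψ ∝ e^{±ikx} with k = √(2m(E − U))/ℏ.
k = √(2 × 1 × 43.4) = 9.317.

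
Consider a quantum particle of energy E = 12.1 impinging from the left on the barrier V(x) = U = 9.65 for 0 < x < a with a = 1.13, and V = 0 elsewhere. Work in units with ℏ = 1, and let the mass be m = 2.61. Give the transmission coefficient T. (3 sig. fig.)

E > U: inside the barrier k₂ = √(2m(E − U))/ℏ = 3.576, k₂a = 4.041.
Matching at both interfaces gives T⁻¹ = 1 + U² sin²(k₂a) / [4E(E − U)] = 1.481, hence T = 0.675.

T = 0.675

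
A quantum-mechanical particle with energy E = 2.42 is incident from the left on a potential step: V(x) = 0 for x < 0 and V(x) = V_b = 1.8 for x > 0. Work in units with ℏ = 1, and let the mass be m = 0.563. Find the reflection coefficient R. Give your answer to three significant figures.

R = 0.108

The wavenumbers are k₁ = √(2mE)/ℏ = 1.651 on the left and k₂ = √(2m(E − V_b))/ℏ = 0.8355 on the right.
Continuity of ψ and ψ′ at the step yields the reflection amplitude r = (k₁ − k₂)/(k₁ + k₂) = 0.3279; thus R = |r|² = 0.1075, T = 0.8925.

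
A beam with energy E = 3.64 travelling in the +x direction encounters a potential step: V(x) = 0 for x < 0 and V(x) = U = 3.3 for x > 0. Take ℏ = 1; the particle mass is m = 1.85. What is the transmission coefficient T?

T = 0.717

The wavenumbers are k₁ = √(2mE)/ℏ = 3.670 on the left and k₂ = √(2m(E − U))/ℏ = 1.122 on the right.
Matching ψ and ψ′ at x = 0 gives r = (k₁ − k₂)/(k₁ + k₂), so R = r² = 0.2828 and T = 1 − R = 0.7172.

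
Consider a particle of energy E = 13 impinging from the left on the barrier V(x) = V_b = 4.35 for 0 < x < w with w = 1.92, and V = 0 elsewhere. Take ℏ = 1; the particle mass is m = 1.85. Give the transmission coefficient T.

Above the barrier the interior wavenumber is k₂ = √(2m(E − V_b))/ℏ = 5.657, giving phase k₂w = 10.86.
Matching at both interfaces gives T⁻¹ = 1 + V_b² sin²(k₂w) / [4E(E − V_b)] = 1.041, hence T = 0.960.

T = 0.960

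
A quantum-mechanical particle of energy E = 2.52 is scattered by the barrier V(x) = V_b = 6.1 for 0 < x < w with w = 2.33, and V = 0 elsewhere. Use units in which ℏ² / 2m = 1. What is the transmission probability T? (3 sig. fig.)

T = 0.000575

Since E < V_b the interior solution is evanescent with decay constant κ = √(2m(V_b − E))/ℏ = 1.892.
κw = 4.409, sinh(κw) = 41.07.
The exact tunnelling result is T⁻¹ = 1 + V_b² sinh²(κw) / [4E(V_b − E)] = 1740, so T = 0.000575.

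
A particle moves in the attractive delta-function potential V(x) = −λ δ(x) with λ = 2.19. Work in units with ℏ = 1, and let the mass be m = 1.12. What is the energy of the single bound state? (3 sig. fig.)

The bound state is ψ(x) = √κ e^{−κ|x|}. The derivative jump ψ'(0⁺) − ψ'(0⁻) = −(2mλ/ℏ²)ψ(0) fixes κ = mλ/ℏ² = 2.453.
Then E = −ℏ²κ²/(2m) = −mλ²/(2ℏ²) = -2.686.

E = -2.69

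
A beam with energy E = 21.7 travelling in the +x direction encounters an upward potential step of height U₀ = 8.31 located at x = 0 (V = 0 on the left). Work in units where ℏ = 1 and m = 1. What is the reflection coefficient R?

R = 0.0144

On each side the TISE gives plane waves with k = √(2m(E − V))/ℏ: k₁ = √(2·1·21.7) = 6.588, k₂ = √(2·1·13.39) = 5.175.
Continuity of ψ and ψ′ at the step yields the reflection amplitude r = (k₁ − k₂)/(k₁ + k₂) = 0.1201; thus R = |r|² = 0.01443, T = 0.9856.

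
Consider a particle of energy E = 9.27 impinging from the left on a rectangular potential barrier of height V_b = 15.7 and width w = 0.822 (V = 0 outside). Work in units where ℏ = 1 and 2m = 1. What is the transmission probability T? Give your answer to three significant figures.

Since E < V_b the interior solution is evanescent with decay constant κ = √(2m(V_b − E))/ℏ = 2.536.
κw = 2.084, sinh(κw) = 3.958.
The exact tunnelling result is T⁻¹ = 1 + V_b² sinh²(κw) / [4E(V_b − E)] = 17.19, so T = 0.0582.

T = 0.0582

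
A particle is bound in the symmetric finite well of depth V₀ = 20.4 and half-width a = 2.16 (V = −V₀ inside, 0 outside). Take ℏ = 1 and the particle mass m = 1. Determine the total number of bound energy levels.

The dimensionless depth is z₀ = a√(2mV₀)/ℏ = 2.16 × √(40.80) = 13.80.
A new bound state (alternating even/odd) appears each time z₀ passes a multiple of π/2, so N = ⌊2z₀/π⌋ + 1 = ⌊8.783⌋ + 1 = 9.

N = 9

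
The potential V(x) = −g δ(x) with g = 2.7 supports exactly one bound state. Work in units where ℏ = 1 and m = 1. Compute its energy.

E = -3.65

The bound state is ψ(x) = √κ e^{−κ|x|}. The derivative jump ψ'(0⁺) − ψ'(0⁻) = −(2mg/ℏ²)ψ(0) fixes κ = mg/ℏ² = 2.700.
Then E = −ℏ²κ²/(2m) = −mg²/(2ℏ²) = -3.645.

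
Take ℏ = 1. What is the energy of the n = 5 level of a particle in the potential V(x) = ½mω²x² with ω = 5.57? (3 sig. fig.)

E = 30.6

The oscillator eigenvalues are E_n = ℏω(n + ½), so E_5 = 5.57 × 5.5 = 30.64.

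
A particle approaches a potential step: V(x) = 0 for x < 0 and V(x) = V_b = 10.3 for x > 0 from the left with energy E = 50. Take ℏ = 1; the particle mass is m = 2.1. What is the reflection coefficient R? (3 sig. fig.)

R = 0.00332

On each side the TISE gives plane waves with k = √(2m(E − V))/ℏ: k₁ = √(2·2.1·50) = 14.49, k₂ = √(2·2.1·39.7) = 12.91.
Matching ψ and ψ′ at x = 0 gives r = (k₁ − k₂)/(k₁ + k₂), so R = r² = 0.003318 and T = 1 − R = 0.9967.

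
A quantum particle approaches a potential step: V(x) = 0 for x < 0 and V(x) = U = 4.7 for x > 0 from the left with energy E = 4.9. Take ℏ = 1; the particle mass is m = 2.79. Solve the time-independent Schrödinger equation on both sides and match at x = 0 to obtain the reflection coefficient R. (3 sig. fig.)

The wavenumbers are k₁ = √(2mE)/ℏ = 5.229 on the left and k₂ = √(2m(E − U))/ℏ = 1.056 on the right.
Matching ψ and ψ′ at x = 0 gives r = (k₁ − k₂)/(k₁ + k₂), so R = r² = 0.4407 and T = 1 − R = 0.5593.

R = 0.441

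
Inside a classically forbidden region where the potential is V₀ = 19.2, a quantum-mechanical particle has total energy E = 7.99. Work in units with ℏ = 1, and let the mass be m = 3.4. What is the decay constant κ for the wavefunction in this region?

κ = 8.73

Since E < V₀ the TISE in this region is ψ'' = κ²ψ with κ = √(2m(V₀ − E))/ℏ.
κ = √(2 × 3.4 × 11.21) = 8.731.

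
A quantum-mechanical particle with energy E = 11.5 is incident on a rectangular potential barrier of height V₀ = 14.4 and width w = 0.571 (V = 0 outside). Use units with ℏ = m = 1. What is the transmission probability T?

T = 0.158

Since E < V₀ the interior solution is evanescent with decay constant κ = √(2m(V₀ − E))/ℏ = 2.408.
κw = 1.375, sinh(κw) = 1.851.
The exact tunnelling result is T⁻¹ = 1 + V₀² sinh²(κw) / [4E(V₀ − E)] = 6.328, so T = 0.158.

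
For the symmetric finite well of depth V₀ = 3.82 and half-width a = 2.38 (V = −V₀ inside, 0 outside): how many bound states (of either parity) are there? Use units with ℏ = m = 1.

N = 5

Define the well-strength parameter z₀ = (a/ℏ)√(2mV₀) = 2.38 × √(2·1·3.82) = 6.578.
A new bound state (alternating even/odd) appears each time z₀ passes a multiple of π/2, so N = ⌊2z₀/π⌋ + 1 = ⌊4.188⌋ + 1 = 5.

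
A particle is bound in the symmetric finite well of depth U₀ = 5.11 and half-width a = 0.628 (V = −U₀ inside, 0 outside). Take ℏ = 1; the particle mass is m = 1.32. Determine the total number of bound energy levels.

The dimensionless depth is z₀ = a√(2mU₀)/ℏ = 0.628 × √(13.49) = 2.307.
A new bound state (alternating even/odd) appears each time z₀ passes a multiple of π/2, so N = ⌊2z₀/π⌋ + 1 = ⌊1.468⌋ + 1 = 2.

N = 2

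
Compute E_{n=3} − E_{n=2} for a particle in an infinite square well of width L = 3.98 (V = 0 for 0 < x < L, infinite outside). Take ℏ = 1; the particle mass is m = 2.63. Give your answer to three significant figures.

ΔE = 0.592

E_n = n²π²ℏ²/(2mL²), so ΔE = (3² − 2²) π²ℏ²/(2mL²).
ΔE = 5 × π² / (2 × 2.63 × 3.98²) = 0.5923.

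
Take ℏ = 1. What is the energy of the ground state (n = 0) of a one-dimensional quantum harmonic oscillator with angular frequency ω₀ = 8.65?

E = 4.33

The oscillator eigenvalues are E_n = ℏω₀(n + ½), so E_0 = 8.65 × 0.5 = 4.325.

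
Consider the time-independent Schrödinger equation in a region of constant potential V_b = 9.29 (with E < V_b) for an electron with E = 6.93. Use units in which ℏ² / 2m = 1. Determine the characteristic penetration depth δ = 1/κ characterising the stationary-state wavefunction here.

Since E < V_b the TISE in this region is ψ'' = κ²ψ with κ = √(2m(V_b − E))/ℏ.
κ = √(2 × 0.5 × 2.36) = 1.536. The penetration depth is δ = 1/κ = 0.651.

δ = 0.651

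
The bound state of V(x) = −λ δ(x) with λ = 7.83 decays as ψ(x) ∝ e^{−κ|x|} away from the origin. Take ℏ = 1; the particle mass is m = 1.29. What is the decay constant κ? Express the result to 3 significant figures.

κ = 10.1

Integrating the TISE across x = 0 gives the cusp condition ψ'(0⁺) − ψ'(0⁻) = −(2mλ/ℏ²)ψ(0).
With ψ ∝ e^{−κ|x|} this yields −2κ = −2mλ/ℏ², so κ = mλ/ℏ² = 10.10.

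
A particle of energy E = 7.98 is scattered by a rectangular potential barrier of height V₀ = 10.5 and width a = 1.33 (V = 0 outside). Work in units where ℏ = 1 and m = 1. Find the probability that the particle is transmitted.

E < V₀: inside the barrier ψ ∝ e^{±κx} with κ = √(2m(V₀ − E))/ℏ = 2.245.
κa = 2.986, sinh(κa) = 9.876.
Matching ψ, ψ′ at both faces gives T = [1 + V₀² sinh²(κa) / (4E(V₀ − E))]⁻¹ = 1/134.7 = 0.00742.

T = 0.00742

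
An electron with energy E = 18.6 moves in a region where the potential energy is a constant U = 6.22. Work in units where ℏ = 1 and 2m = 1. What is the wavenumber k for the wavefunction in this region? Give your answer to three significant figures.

With E > U the solution is oscillatory, ψ ∝ e^{±ikx} with k = √(2m(E − U))/ℏ.
k = √(2 × 0.5 × 12.38) = 3.519.

k = 3.52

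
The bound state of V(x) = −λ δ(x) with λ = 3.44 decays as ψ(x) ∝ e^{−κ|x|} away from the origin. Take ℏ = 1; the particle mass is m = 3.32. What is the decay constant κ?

κ = 11.4

Integrating the TISE across x = 0 gives the cusp condition ψ'(0⁺) − ψ'(0⁻) = −(2mλ/ℏ²)ψ(0).
With ψ ∝ e^{−κ|x|} this yields −2κ = −2mλ/ℏ², so κ = mλ/ℏ² = 11.42.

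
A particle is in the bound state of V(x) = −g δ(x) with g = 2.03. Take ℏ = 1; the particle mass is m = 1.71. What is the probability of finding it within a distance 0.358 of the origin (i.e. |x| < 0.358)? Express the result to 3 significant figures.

P = 0.917

The normalised bound state is ψ = √κ e^{−κ|x|} with κ = mg/ℏ² = 3.471.
P(|x| < d) = ∫_{−d}^{d} κ e^{−2κ|x|} dx = 1 − e^{−2κd} = 1 − e^{−2.485} = 0.9167.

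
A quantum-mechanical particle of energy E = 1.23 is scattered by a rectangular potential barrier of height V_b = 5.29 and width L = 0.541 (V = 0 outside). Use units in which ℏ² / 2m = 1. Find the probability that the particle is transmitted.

Since E < V_b the interior solution is evanescent with decay constant κ = √(2m(V_b − E))/ℏ = 2.015.
κL = 1.090, sinh(κL) = 1.319.
Matching ψ, ψ′ at both faces gives T = [1 + V_b² sinh²(κL) / (4E(V_b − E))]⁻¹ = 1/3.438 = 0.291.

T = 0.291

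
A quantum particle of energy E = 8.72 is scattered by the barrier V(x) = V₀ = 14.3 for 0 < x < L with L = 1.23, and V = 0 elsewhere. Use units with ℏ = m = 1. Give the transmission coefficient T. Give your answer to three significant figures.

Since E < V₀ the interior solution is evanescent with decay constant κ = √(2m(V₀ − E))/ℏ = 3.341.
κL = 4.109, sinh(κL) = 30.43.
The exact tunnelling result is T⁻¹ = 1 + V₀² sinh²(κL) / [4E(V₀ − E)] = 974.2, so T = 0.00103.

T = 0.00103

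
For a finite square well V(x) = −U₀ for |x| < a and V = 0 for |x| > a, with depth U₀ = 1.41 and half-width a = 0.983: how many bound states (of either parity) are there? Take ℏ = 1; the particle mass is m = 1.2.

Define the well-strength parameter z₀ = (a/ℏ)√(2mU₀) = 0.983 × √(2·1.2·1.41) = 1.808.
A new bound state (alternating even/odd) appears each time z₀ passes a multiple of π/2, so N = ⌊2z₀/π⌋ + 1 = ⌊1.151⌋ + 1 = 2.

N = 2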